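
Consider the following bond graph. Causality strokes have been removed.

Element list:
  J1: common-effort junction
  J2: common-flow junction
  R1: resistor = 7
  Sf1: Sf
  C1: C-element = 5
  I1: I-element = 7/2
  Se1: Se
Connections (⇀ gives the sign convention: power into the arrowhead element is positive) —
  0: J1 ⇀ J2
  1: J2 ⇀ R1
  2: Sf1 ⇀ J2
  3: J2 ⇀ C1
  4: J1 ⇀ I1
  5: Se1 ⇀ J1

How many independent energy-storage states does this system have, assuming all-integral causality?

#2 →Sf1  (Sf1 (Sf) sets flow on bond)
#5 →J1  (Se1 (Se) sets effort on bond)
#0 →J2  (J1 effort already set via bond 5)
#4 →I1  (J1 effort already set via bond 5)
#1 →J2  (J2: bond 2 brought flow, rest push out)
#3 →J2  (1-jn J2 has f-setter on 2)

2  (C1, I1 all integral)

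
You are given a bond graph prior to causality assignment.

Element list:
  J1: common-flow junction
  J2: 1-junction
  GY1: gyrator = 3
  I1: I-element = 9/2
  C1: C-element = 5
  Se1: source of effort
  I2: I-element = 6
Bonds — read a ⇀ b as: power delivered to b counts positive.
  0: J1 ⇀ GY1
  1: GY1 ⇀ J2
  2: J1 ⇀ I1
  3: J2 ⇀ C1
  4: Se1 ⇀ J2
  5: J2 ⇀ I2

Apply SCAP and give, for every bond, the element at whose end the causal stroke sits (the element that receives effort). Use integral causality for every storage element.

#0 |J1
#1 |J2
#2 |I1
#3 |J2
#4 |J2
#5 |I2

β4 |J2  (Se1: effort source, stroke at far end)
β2 |I1  (I1 outputs flow p/I1)
β0 |J1  (1-jn J1 has f-setter on 2)
β1 |J2  (GY1: gyrator matches bond 0)
β3 |J2  (C1 integral (e out))
β5 |I2  (closing 1-jn rule on J2)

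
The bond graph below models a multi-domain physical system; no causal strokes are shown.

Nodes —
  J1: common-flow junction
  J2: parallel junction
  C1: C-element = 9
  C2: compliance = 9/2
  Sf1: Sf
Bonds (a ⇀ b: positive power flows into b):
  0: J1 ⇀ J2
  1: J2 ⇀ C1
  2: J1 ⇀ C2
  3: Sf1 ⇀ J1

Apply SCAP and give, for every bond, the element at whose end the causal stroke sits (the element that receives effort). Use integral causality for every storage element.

#3 stroke→Sf1  (Sf1 fixes flow; stroke at Sf1)
#0 stroke→J1  (common-f at J1 fixed by 3)
#2 stroke→J1  (common-f at J1 fixed by 3)
#1 stroke→J2  (J2 needs exactly one e-in)

#0 →J1
#1 →J2
#2 →J1
#3 →Sf1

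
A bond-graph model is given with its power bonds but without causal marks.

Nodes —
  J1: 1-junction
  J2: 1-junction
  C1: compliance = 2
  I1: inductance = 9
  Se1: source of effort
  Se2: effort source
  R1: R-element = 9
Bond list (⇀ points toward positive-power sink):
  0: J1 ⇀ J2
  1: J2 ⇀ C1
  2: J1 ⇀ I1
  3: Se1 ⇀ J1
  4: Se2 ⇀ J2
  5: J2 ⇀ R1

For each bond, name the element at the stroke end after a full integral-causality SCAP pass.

bond 0 |J1
bond 1 |J2
bond 2 |I1
bond 3 |J1
bond 4 |J2
bond 5 |J2

β3 stroke at J1  (Se1 fixes effort; stroke away)
β4 stroke at J2  (Se2: effort source, stroke at far end)
β1 stroke at J2  (C1 outputs effort q/C1)
β2 stroke at I1  (I1 outputs flow p/I1)
β0 stroke at J1  (common-f at J1 fixed by 2)
β5 stroke at J2  (J2: bond 0 brought flow, rest push out)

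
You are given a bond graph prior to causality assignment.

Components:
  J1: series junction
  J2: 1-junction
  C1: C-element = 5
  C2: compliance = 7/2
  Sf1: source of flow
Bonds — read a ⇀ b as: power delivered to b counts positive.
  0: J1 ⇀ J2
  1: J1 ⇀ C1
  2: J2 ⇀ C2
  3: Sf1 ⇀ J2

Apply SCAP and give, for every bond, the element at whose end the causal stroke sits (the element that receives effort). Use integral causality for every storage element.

β0 stroke→J2
β1 stroke→J1
β2 stroke→J2
β3 stroke→Sf1

β3 →Sf1  (source Sf1 imposes f)
β0 →J2  (common-f at J2 fixed by 3)
β2 →J2  (J2: bond 3 brought flow, rest push out)
β1 →J1  (common-f at J1 fixed by 0)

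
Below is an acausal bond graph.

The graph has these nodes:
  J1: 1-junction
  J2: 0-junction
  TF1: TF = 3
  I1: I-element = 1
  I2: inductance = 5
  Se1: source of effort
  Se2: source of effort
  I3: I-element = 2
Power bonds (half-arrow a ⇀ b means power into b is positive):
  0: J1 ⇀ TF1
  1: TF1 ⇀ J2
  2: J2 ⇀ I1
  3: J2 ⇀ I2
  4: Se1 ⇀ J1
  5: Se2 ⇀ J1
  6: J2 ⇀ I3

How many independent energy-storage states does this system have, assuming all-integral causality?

bond 4 →J1  (source Se1 imposes e)
bond 5 →J1  (Se2 (Se) sets effort on bond)
bond 0 →TF1  (only one flow-in slot at J1)
bond 1 →J2  (through TF1, causality passes straight; one stroke at TF1)
bond 2 →I1  (common-e at J2 fixed by 1)
bond 3 →I2  (J2: bond 1 brought effort, rest push out)
bond 6 →I3  (common-e at J2 fixed by 1)

3  (I1, I2, I3 all integral)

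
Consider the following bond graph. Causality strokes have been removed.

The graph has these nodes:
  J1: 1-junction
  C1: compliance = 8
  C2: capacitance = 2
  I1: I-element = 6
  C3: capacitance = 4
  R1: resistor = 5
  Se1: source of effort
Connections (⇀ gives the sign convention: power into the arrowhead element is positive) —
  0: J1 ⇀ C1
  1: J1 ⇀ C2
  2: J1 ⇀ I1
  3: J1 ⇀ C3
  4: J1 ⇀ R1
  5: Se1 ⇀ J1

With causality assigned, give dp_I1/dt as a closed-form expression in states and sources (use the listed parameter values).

bond 5 stroke→J1  (source Se1 imposes e)
bond 0 stroke→J1  (prefer integral on C1)
bond 1 stroke→J1  (C2 outputs effort q/C2)
bond 2 stroke→I1  (I1 integral (f out))
bond 3 stroke→J1  (1-jn J1 has f-setter on 2)
bond 4 stroke→J1  (J1 flow already set via bond 2)

dp_I1/dt = E_Se1 - 5*p_I1/6 - q_C1/8 - q_C2/2 - q_C3/4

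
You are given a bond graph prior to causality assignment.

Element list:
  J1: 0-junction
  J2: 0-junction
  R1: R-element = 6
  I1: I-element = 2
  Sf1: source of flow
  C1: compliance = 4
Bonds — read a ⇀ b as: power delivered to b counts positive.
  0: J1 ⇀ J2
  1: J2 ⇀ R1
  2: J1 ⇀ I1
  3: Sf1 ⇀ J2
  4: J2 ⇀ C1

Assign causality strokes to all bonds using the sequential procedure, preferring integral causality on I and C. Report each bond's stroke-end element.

#3 →Sf1  (source Sf1 imposes f)
#2 →I1  (I1: I, integral causality)
#0 →J1  (only one effort-in slot at J1)
#4 →J2  (prefer integral on C1)
#1 →R1  (J2 effort already set via bond 4)

bond 0 stroke→J1
bond 1 stroke→R1
bond 2 stroke→I1
bond 3 stroke→Sf1
bond 4 stroke→J2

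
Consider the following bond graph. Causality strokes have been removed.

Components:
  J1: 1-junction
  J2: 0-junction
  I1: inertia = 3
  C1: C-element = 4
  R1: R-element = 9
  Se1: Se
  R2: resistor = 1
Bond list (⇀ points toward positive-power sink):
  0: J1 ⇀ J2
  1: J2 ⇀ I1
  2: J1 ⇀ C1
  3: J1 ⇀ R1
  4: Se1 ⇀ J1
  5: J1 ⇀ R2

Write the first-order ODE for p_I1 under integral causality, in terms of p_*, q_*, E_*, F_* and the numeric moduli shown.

#4 →J1  (Se1: effort source, stroke at far end)
#1 →I1  (I1 integral (f out))
#0 →J2  (only one effort-in slot at J2)
#2 →J1  (1-jn J1 has f-setter on 0)
#3 →J1  (common-f at J1 fixed by 0)
#5 →J1  (1-jn J1 has f-setter on 0)

dp_I1/dt = E_Se1 - 10*p_I1/3 - q_C1/4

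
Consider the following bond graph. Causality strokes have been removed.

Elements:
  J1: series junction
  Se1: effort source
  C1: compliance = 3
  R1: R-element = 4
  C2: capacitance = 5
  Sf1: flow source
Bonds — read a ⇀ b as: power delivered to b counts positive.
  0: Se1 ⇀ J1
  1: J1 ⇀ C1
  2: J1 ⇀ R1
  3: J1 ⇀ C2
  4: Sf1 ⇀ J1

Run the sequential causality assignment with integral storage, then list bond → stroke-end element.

b0 →J1
b1 →J1
b2 →J1
b3 →J1
b4 →Sf1

β0 |J1  (Se1: effort source, stroke at far end)
β4 |Sf1  (Sf1 fixes flow; stroke at Sf1)
β1 |J1  (J1: bond 4 brought flow, rest push out)
β2 |J1  (J1 flow already set via bond 4)
β3 |J1  (1-jn J1 has f-setter on 4)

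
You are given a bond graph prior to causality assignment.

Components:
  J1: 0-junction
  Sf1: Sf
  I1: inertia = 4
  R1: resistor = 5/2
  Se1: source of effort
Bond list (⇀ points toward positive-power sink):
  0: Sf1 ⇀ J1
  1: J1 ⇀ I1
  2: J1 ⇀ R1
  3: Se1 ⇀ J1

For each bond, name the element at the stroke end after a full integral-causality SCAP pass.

β0 stroke at Sf1
β1 stroke at I1
β2 stroke at R1
β3 stroke at J1

b0 |Sf1  (Sf1 fixes flow; stroke at Sf1)
b3 |J1  (Se1: effort source, stroke at far end)
b1 |I1  (J1 effort already set via bond 3)
b2 |R1  (J1: bond 3 brought effort, rest push out)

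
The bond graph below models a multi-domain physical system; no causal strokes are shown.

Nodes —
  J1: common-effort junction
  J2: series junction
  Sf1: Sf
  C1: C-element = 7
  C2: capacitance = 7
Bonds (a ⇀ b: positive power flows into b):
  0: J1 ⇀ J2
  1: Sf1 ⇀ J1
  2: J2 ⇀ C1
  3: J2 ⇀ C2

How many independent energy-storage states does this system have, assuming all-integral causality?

2  (C1, C2 all integral)

#1 stroke→Sf1  (Sf1: flow source, stroke at near end)
#0 stroke→J1  (J1 needs exactly one e-in)
#2 stroke→J2  (common-f at J2 fixed by 0)
#3 stroke→J2  (J2: bond 0 brought flow, rest push out)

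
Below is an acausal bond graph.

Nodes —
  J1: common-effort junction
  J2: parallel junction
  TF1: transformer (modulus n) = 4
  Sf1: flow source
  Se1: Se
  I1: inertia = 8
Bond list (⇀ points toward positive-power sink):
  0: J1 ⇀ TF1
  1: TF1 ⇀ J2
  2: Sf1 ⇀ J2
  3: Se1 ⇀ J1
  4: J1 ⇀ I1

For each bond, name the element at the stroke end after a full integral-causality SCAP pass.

#0 →TF1
#1 →J2
#2 →Sf1
#3 →J1
#4 →I1

#2 stroke→Sf1  (Sf1 fixes flow; stroke at Sf1)
#3 stroke→J1  (Se1 (Se) sets effort on bond)
#0 stroke→TF1  (common-e at J1 fixed by 3)
#4 stroke→I1  (common-e at J1 fixed by 3)
#1 stroke→J2  (closing 0-jn rule on J2)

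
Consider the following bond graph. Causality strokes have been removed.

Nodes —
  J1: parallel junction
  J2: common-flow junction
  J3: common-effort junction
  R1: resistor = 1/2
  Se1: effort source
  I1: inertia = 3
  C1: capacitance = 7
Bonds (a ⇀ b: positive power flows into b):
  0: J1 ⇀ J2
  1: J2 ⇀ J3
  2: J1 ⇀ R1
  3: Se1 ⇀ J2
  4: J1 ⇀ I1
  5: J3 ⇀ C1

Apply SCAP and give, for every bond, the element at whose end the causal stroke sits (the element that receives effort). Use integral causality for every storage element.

#0 stroke→J1
#1 stroke→J2
#2 stroke→R1
#3 stroke→J2
#4 stroke→I1
#5 stroke→J3

β3 stroke→J2  (Se1 (Se) sets effort on bond)
β4 stroke→I1  (I1: I, integral causality)
β5 stroke→J3  (prefer integral on C1)
β1 stroke→J2  (J3 effort already set via bond 5)
β0 stroke→J1  (closing 1-jn rule on J2)
β2 stroke→R1  (J1 effort already set via bond 0)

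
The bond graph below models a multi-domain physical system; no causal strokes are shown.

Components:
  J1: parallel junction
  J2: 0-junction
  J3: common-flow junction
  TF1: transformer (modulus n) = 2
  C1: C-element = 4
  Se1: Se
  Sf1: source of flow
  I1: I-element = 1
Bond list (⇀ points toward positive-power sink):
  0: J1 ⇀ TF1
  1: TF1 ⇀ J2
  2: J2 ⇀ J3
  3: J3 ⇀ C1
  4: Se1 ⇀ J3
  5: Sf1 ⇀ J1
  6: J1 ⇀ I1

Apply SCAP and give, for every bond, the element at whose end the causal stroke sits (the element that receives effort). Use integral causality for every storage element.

#4 →J3  (Se1: effort source, stroke at far end)
#5 →Sf1  (Sf1 fixes flow; stroke at Sf1)
#3 →J3  (C1: C, integral causality)
#2 →J2  (closing 1-jn rule on J3)
#1 →TF1  (0-jn J2 has e-setter on 2)
#0 →J1  (TF1 one-in-one-out from 1)
#6 →I1  (J1: bond 0 brought effort, rest push out)

#0 →J1
#1 →TF1
#2 →J2
#3 →J3
#4 →J3
#5 →Sf1
#6 →I1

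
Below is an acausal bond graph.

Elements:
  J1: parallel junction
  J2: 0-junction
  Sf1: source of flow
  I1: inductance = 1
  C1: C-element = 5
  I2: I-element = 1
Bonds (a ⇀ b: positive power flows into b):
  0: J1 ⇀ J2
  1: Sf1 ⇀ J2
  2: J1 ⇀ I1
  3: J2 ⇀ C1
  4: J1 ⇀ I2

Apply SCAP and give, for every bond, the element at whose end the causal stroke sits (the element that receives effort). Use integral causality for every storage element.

β1 stroke→Sf1  (source Sf1 imposes f)
β2 stroke→I1  (I1: I, integral causality)
β3 stroke→J2  (C1 outputs effort q/C1)
β0 stroke→J1  (0-jn J2 has e-setter on 3)
β4 stroke→I2  (common-e at J1 fixed by 0)

bond 0 stroke at J1
bond 1 stroke at Sf1
bond 2 stroke at I1
bond 3 stroke at J2
bond 4 stroke at I2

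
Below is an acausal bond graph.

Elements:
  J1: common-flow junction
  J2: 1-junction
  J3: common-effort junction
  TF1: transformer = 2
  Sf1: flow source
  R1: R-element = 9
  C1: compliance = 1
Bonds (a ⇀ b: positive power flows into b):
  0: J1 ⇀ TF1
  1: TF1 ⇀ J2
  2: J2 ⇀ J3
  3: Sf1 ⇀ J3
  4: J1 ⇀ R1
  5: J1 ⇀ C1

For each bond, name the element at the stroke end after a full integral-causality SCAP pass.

bond 0 |TF1
bond 1 |J2
bond 2 |J3
bond 3 |Sf1
bond 4 |J1
bond 5 |J1

β3 |Sf1  (Sf1 fixes flow; stroke at Sf1)
β2 |J3  (J3 needs exactly one e-in)
β1 |J2  (J2 flow already set via bond 2)
β0 |TF1  (through TF1, causality passes straight; one stroke at TF1)
β4 |J1  (1-jn J1 has f-setter on 0)
β5 |J1  (J1: bond 0 brought flow, rest push out)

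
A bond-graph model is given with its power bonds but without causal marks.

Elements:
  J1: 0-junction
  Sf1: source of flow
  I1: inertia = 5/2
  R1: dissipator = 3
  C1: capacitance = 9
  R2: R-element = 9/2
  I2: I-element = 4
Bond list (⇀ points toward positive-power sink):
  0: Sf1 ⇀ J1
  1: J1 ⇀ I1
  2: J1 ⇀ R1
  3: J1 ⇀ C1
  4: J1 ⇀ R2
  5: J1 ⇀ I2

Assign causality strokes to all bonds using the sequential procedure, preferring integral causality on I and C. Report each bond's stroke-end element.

b0 stroke→Sf1  (Sf1 fixes flow; stroke at Sf1)
b1 stroke→I1  (I1 outputs flow p/I1)
b3 stroke→J1  (C1: C, integral causality)
b2 stroke→R1  (common-e at J1 fixed by 3)
b4 stroke→R2  (0-jn J1 has e-setter on 3)
b5 stroke→I2  (J1: bond 3 brought effort, rest push out)

bond 0 |Sf1
bond 1 |I1
bond 2 |R1
bond 3 |J1
bond 4 |R2
bond 5 |I2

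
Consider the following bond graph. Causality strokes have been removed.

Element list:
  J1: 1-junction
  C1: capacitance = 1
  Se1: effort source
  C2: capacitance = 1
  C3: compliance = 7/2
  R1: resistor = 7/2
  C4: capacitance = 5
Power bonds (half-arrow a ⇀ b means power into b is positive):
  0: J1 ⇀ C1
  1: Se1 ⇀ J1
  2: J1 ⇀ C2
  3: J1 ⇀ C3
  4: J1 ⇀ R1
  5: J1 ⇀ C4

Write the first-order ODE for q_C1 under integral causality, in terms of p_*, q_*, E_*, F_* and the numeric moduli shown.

dq_C1/dt = 2*E_Se1/7 - 2*q_C1/7 - 2*q_C2/7 - 4*q_C3/49 - 2*q_C4/35

bond 1 stroke at J1  (Se1 (Se) sets effort on bond)
bond 0 stroke at J1  (C1: C, integral causality)
bond 2 stroke at J1  (C2 integral (e out))
bond 3 stroke at J1  (C3 outputs effort q/C3)
bond 5 stroke at J1  (C4 integral (e out))
bond 4 stroke at R1  (closing 1-jn rule on J1)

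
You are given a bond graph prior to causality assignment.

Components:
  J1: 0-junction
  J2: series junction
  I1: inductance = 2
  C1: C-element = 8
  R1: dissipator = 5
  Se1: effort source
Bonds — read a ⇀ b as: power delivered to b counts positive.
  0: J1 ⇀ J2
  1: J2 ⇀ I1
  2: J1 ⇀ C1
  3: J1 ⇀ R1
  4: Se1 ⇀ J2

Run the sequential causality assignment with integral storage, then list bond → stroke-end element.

b4 stroke→J2  (Se1: effort source, stroke at far end)
b1 stroke→I1  (prefer integral on I1)
b0 stroke→J2  (common-f at J2 fixed by 1)
b2 stroke→J1  (C1: C, integral causality)
b3 stroke→R1  (J1 effort already set via bond 2)

β0 stroke at J2
β1 stroke at I1
β2 stroke at J1
β3 stroke at R1
β4 stroke at J2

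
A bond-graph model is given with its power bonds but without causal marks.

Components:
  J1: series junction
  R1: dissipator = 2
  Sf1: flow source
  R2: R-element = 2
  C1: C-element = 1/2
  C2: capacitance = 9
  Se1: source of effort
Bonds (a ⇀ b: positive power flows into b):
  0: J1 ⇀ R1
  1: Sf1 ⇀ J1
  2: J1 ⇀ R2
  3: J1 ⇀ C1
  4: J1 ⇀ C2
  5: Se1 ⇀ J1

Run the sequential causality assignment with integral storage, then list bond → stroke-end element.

b1 |Sf1  (Sf1 (Sf) sets flow on bond)
b5 |J1  (Se1 fixes effort; stroke away)
b0 |J1  (J1: bond 1 brought flow, rest push out)
b2 |J1  (common-f at J1 fixed by 1)
b3 |J1  (J1 flow already set via bond 1)
b4 |J1  (J1: bond 1 brought flow, rest push out)

b0 →J1
b1 →Sf1
b2 →J1
b3 →J1
b4 →J1
b5 →J1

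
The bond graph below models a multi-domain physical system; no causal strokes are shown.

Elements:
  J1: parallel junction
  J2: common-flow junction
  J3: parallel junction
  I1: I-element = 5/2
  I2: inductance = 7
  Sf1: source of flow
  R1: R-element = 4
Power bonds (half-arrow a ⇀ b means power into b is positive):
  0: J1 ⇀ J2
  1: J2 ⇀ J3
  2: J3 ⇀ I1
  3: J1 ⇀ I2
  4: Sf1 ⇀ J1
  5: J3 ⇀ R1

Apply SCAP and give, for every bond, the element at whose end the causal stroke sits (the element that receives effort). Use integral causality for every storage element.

b4 stroke→Sf1  (Sf1 (Sf) sets flow on bond)
b2 stroke→I1  (I1 outputs flow p/I1)
b3 stroke→I2  (I2 integral (f out))
b0 stroke→J1  (closing 0-jn rule on J1)
b1 stroke→J2  (common-f at J2 fixed by 0)
b5 stroke→J3  (only one effort-in slot at J3)

#0 |J1
#1 |J2
#2 |I1
#3 |I2
#4 |Sf1
#5 |J3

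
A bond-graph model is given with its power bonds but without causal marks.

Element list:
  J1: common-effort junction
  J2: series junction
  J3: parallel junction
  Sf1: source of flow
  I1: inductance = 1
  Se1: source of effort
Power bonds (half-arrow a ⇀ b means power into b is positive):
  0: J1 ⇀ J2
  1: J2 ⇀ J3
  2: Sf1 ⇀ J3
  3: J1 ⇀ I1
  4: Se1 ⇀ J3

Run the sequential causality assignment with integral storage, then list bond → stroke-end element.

b0 →J1
b1 →J2
b2 →Sf1
b3 →I1
b4 →J3

#2 stroke at Sf1  (source Sf1 imposes f)
#4 stroke at J3  (Se1: effort source, stroke at far end)
#1 stroke at J2  (J3 effort already set via bond 4)
#0 stroke at J1  (J2: last free bond brings flow in)
#3 stroke at I1  (J1 effort already set via bond 0)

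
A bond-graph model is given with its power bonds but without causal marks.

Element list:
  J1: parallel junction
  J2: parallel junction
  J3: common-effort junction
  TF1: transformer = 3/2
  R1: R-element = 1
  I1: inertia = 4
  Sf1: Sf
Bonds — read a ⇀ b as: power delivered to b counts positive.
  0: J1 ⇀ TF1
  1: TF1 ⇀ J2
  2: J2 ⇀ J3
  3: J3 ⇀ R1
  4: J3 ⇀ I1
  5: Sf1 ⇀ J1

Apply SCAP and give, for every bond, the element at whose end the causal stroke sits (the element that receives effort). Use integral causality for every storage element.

bond 5 |Sf1  (Sf1 fixes flow; stroke at Sf1)
bond 0 |J1  (only one effort-in slot at J1)
bond 1 |TF1  (through TF1, causality passes straight; one stroke at TF1)
bond 2 |J2  (closing 0-jn rule on J2)
bond 4 |I1  (I1 outputs flow p/I1)
bond 3 |J3  (J3: last free bond brings effort in)

β0 |J1
β1 |TF1
β2 |J2
β3 |J3
β4 |I1
β5 |Sf1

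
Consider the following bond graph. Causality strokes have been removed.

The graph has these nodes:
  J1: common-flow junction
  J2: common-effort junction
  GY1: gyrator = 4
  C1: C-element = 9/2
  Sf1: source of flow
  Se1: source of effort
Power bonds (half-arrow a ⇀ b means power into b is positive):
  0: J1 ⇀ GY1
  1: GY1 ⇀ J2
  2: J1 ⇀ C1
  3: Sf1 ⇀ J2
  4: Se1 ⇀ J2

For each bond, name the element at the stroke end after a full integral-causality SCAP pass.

β0 stroke→GY1
β1 stroke→GY1
β2 stroke→J1
β3 stroke→Sf1
β4 stroke→J2

#3 stroke at Sf1  (source Sf1 imposes f)
#4 stroke at J2  (Se1 fixes effort; stroke away)
#1 stroke at GY1  (0-jn J2 has e-setter on 4)
#0 stroke at GY1  (GY1 both-in/both-out from 1)
#2 stroke at J1  (J1: bond 0 brought flow, rest push out)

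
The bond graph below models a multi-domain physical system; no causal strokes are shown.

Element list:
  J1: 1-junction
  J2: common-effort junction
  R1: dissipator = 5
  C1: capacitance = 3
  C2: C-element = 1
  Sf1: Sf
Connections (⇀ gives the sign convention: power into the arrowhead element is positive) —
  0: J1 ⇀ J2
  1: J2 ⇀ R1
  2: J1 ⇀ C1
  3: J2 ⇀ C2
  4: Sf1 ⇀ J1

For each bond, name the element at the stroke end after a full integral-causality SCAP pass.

bond 4 |Sf1  (Sf1 (Sf) sets flow on bond)
bond 0 |J1  (common-f at J1 fixed by 4)
bond 2 |J1  (J1: bond 4 brought flow, rest push out)
bond 3 |J2  (C2: C, integral causality)
bond 1 |R1  (common-e at J2 fixed by 3)

β0 →J1
β1 →R1
β2 →J1
β3 →J2
β4 →Sf1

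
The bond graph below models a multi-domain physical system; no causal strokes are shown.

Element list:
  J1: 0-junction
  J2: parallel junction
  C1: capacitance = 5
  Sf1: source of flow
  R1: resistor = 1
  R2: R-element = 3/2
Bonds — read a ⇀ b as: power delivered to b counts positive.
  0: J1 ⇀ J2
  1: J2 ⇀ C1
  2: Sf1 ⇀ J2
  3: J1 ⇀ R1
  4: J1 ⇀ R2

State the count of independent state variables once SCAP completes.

b2 |Sf1  (source Sf1 imposes f)
b1 |J2  (prefer integral on C1)
b0 |J1  (0-jn J2 has e-setter on 1)
b3 |R1  (J1 effort already set via bond 0)
b4 |R2  (common-e at J1 fixed by 0)

1  (C1 all integral)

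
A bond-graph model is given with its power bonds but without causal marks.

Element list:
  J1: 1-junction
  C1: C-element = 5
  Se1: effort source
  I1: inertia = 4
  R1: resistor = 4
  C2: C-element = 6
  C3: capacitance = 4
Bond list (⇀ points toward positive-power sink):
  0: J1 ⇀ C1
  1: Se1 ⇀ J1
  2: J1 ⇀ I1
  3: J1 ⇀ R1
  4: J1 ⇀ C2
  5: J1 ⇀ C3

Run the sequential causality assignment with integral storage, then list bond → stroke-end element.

b1 stroke→J1  (Se1 fixes effort; stroke away)
b0 stroke→J1  (C1: C, integral causality)
b2 stroke→I1  (I1: I, integral causality)
b3 stroke→J1  (1-jn J1 has f-setter on 2)
b4 stroke→J1  (1-jn J1 has f-setter on 2)
b5 stroke→J1  (J1: bond 2 brought flow, rest push out)

bond 0 stroke→J1
bond 1 stroke→J1
bond 2 stroke→I1
bond 3 stroke→J1
bond 4 stroke→J1
bond 5 stroke→J1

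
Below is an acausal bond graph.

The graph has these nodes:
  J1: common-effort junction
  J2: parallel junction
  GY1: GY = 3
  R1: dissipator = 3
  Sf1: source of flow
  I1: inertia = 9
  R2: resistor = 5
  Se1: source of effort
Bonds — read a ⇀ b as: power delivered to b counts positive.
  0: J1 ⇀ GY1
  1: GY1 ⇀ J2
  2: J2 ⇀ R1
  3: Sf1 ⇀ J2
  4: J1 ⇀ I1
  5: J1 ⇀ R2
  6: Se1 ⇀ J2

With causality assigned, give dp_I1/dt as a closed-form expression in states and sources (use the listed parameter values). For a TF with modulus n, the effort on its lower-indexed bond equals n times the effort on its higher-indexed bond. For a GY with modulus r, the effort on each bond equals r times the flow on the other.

dp_I1/dt = -5*E_Se1/3 - 5*p_I1/9

#3 stroke→Sf1  (Sf1: flow source, stroke at near end)
#6 stroke→J2  (Se1 (Se) sets effort on bond)
#1 stroke→GY1  (common-e at J2 fixed by 6)
#2 stroke→R1  (0-jn J2 has e-setter on 6)
#0 stroke→GY1  (GY GY1: same side as bond 1)
#4 stroke→I1  (I1 outputs flow p/I1)
#5 stroke→J1  (closing 0-jn rule on J1)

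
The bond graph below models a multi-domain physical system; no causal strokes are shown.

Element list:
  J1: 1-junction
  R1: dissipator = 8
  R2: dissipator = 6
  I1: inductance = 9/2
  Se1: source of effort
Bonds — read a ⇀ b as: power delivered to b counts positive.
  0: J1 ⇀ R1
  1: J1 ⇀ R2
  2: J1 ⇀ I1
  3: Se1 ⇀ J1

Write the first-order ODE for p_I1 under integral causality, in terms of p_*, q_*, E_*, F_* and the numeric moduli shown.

bond 3 |J1  (source Se1 imposes e)
bond 2 |I1  (I1: I, integral causality)
bond 0 |J1  (J1: bond 2 brought flow, rest push out)
bond 1 |J1  (J1 flow already set via bond 2)

dp_I1/dt = E_Se1 - 28*p_I1/9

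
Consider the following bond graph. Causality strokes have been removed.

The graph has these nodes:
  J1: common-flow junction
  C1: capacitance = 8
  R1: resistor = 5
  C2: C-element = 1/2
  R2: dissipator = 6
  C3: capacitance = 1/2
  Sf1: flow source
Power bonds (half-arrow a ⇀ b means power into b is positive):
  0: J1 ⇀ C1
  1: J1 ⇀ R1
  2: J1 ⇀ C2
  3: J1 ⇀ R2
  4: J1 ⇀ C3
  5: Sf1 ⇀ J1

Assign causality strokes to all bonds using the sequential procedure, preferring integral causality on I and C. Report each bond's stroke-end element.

#5 stroke at Sf1  (Sf1 fixes flow; stroke at Sf1)
#0 stroke at J1  (J1 flow already set via bond 5)
#1 stroke at J1  (J1 flow already set via bond 5)
#2 stroke at J1  (common-f at J1 fixed by 5)
#3 stroke at J1  (common-f at J1 fixed by 5)
#4 stroke at J1  (1-jn J1 has f-setter on 5)

bond 0 stroke at J1
bond 1 stroke at J1
bond 2 stroke at J1
bond 3 stroke at J1
bond 4 stroke at J1
bond 5 stroke at Sf1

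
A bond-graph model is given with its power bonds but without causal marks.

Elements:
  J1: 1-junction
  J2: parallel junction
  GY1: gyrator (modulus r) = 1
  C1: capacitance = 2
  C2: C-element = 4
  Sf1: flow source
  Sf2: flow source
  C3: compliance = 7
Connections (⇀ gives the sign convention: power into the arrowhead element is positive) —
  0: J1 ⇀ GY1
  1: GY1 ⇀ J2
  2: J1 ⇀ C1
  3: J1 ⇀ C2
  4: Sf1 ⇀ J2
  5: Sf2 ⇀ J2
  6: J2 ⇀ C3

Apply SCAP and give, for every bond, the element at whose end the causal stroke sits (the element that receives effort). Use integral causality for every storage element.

bond 4 |Sf1  (Sf1 (Sf) sets flow on bond)
bond 5 |Sf2  (Sf2 fixes flow; stroke at Sf2)
bond 2 |J1  (C1: C, integral causality)
bond 3 |J1  (C2: C, integral causality)
bond 0 |GY1  (only one flow-in slot at J1)
bond 1 |GY1  (GY1: gyrator matches bond 0)
bond 6 |J2  (only one effort-in slot at J2)

b0 stroke at GY1
b1 stroke at GY1
b2 stroke at J1
b3 stroke at J1
b4 stroke at Sf1
b5 stroke at Sf2
b6 stroke at J2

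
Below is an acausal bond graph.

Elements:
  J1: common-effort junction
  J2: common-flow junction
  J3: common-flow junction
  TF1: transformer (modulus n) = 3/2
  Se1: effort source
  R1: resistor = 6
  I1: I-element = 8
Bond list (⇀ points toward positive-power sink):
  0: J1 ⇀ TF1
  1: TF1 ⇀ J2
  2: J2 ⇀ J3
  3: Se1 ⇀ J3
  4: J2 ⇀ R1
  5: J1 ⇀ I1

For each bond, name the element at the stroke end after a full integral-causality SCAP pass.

b3 |J3  (Se1 (Se) sets effort on bond)
b2 |J2  (only one flow-in slot at J3)
b5 |I1  (prefer integral on I1)
b0 |J1  (J1 needs exactly one e-in)
b1 |TF1  (TF1: transformer flips bond 0)
b4 |J2  (J2 flow already set via bond 1)

b0 →J1
b1 →TF1
b2 →J2
b3 →J3
b4 →J2
b5 →I1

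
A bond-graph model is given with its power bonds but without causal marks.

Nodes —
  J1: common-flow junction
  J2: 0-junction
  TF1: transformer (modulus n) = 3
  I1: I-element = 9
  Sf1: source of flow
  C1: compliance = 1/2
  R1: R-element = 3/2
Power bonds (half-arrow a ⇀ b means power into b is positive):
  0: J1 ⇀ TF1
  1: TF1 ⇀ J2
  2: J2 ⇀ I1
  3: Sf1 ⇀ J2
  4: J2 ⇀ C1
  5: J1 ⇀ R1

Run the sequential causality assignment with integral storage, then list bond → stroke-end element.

β0 stroke at J1
β1 stroke at TF1
β2 stroke at I1
β3 stroke at Sf1
β4 stroke at J2
β5 stroke at R1

bond 3 |Sf1  (Sf1: flow source, stroke at near end)
bond 2 |I1  (I1: I, integral causality)
bond 4 |J2  (prefer integral on C1)
bond 1 |TF1  (J2 effort already set via bond 4)
bond 0 |J1  (through TF1, causality passes straight; one stroke at TF1)
bond 5 |R1  (J1 needs exactly one f-in)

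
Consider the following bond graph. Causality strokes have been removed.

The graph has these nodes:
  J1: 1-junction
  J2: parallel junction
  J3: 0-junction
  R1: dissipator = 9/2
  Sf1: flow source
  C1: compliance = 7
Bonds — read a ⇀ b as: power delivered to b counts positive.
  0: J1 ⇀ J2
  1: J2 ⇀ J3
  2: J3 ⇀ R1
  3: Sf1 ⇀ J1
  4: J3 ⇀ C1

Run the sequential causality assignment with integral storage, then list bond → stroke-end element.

#0 stroke at J1
#1 stroke at J2
#2 stroke at R1
#3 stroke at Sf1
#4 stroke at J3

β3 stroke at Sf1  (Sf1 fixes flow; stroke at Sf1)
β0 stroke at J1  (common-f at J1 fixed by 3)
β1 stroke at J2  (closing 0-jn rule on J2)
β4 stroke at J3  (C1 outputs effort q/C1)
β2 stroke at R1  (J3: bond 4 brought effort, rest push out)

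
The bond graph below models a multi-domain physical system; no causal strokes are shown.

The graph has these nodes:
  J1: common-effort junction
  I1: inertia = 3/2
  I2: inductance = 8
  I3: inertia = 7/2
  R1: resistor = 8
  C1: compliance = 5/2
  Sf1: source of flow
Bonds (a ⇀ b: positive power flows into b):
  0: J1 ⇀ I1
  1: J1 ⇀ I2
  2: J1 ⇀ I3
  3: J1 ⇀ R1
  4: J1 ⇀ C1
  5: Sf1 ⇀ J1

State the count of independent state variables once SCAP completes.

4  (C1, I1, I2, I3 all integral)

β5 |Sf1  (Sf1: flow source, stroke at near end)
β0 |I1  (prefer integral on I1)
β1 |I2  (I2: I, integral causality)
β2 |I3  (I3 integral (f out))
β4 |J1  (prefer integral on C1)
β3 |R1  (common-e at J1 fixed by 4)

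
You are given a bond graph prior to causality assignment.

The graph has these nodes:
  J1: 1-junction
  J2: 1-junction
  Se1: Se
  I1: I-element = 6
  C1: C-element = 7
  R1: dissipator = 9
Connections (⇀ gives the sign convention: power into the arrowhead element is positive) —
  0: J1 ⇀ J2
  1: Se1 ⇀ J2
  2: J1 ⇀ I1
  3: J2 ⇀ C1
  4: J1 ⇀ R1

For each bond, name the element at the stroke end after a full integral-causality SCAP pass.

β1 stroke at J2  (source Se1 imposes e)
β2 stroke at I1  (I1: I, integral causality)
β0 stroke at J1  (J1 flow already set via bond 2)
β4 stroke at J1  (1-jn J1 has f-setter on 2)
β3 stroke at J2  (J2 flow already set via bond 0)

b0 →J1
b1 →J2
b2 →I1
b3 →J2
b4 →J1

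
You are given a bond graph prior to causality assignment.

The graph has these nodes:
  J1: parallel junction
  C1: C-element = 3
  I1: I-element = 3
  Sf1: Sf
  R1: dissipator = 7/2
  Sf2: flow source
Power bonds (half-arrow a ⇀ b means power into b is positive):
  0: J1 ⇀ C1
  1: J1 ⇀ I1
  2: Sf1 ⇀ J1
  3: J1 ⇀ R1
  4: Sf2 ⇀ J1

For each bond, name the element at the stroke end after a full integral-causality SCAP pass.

b0 stroke at J1
b1 stroke at I1
b2 stroke at Sf1
b3 stroke at R1
b4 stroke at Sf2

b2 |Sf1  (Sf1: flow source, stroke at near end)
b4 |Sf2  (Sf2 fixes flow; stroke at Sf2)
b0 |J1  (prefer integral on C1)
b1 |I1  (common-e at J1 fixed by 0)
b3 |R1  (0-jn J1 has e-setter on 0)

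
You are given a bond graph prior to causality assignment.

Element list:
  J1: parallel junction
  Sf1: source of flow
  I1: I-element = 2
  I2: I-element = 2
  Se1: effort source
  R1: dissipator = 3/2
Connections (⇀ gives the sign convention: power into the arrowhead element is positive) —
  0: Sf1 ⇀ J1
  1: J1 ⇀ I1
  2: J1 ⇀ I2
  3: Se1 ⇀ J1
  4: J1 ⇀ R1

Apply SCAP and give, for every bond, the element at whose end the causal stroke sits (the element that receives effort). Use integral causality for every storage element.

#0 stroke at Sf1
#1 stroke at I1
#2 stroke at I2
#3 stroke at J1
#4 stroke at R1

b0 →Sf1  (source Sf1 imposes f)
b3 →J1  (Se1 fixes effort; stroke away)
b1 →I1  (J1 effort already set via bond 3)
b2 →I2  (J1: bond 3 brought effort, rest push out)
b4 →R1  (J1: bond 3 brought effort, rest push out)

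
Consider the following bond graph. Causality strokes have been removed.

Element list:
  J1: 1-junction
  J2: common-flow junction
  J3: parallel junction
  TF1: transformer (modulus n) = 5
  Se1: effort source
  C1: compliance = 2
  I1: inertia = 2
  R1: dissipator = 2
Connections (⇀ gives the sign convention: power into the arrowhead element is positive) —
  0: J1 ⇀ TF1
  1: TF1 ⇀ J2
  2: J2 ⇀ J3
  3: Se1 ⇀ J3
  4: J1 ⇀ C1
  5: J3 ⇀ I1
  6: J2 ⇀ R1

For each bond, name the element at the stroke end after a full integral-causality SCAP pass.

#3 stroke at J3  (Se1 fixes effort; stroke away)
#2 stroke at J2  (0-jn J3 has e-setter on 3)
#5 stroke at I1  (J3 effort already set via bond 3)
#4 stroke at J1  (prefer integral on C1)
#0 stroke at TF1  (only one flow-in slot at J1)
#1 stroke at J2  (TF TF1: opposite of bond 0)
#6 stroke at R1  (J2 needs exactly one f-in)

bond 0 →TF1
bond 1 →J2
bond 2 →J2
bond 3 →J3
bond 4 →J1
bond 5 →I1
bond 6 →R1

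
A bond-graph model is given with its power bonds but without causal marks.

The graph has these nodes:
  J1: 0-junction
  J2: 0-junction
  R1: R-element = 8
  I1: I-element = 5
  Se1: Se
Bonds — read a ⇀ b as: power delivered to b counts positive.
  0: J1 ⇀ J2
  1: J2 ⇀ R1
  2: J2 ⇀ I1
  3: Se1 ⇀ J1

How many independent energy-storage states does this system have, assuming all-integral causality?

1  (I1 all integral)

#3 →J1  (Se1 fixes effort; stroke away)
#0 →J2  (0-jn J1 has e-setter on 3)
#1 →R1  (common-e at J2 fixed by 0)
#2 →I1  (0-jn J2 has e-setter on 0)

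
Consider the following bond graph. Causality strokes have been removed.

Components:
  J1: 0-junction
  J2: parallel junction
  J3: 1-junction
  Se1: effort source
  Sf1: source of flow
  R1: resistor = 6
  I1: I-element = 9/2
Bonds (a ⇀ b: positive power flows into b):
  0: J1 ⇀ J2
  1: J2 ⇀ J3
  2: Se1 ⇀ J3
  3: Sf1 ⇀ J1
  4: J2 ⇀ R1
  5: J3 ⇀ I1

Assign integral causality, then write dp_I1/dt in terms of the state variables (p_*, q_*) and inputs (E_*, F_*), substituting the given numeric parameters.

dp_I1/dt = E_Se1 + 6*F_Sf1 - 4*p_I1/3

#2 →J3  (Se1: effort source, stroke at far end)
#3 →Sf1  (Sf1: flow source, stroke at near end)
#0 →J1  (closing 0-jn rule on J1)
#5 →I1  (I1 integral (f out))
#1 →J3  (J3: bond 5 brought flow, rest push out)
#4 →J2  (J2 needs exactly one e-in)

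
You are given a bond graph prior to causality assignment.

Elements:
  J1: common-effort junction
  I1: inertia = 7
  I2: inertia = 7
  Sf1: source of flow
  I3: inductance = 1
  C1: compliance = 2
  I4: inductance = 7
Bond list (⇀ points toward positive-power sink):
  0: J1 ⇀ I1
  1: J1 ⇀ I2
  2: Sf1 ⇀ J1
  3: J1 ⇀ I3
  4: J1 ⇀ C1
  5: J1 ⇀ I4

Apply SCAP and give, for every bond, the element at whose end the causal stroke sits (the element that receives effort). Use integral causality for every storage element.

bond 2 stroke at Sf1  (source Sf1 imposes f)
bond 0 stroke at I1  (I1: I, integral causality)
bond 1 stroke at I2  (prefer integral on I2)
bond 3 stroke at I3  (prefer integral on I3)
bond 4 stroke at J1  (C1 integral (e out))
bond 5 stroke at I4  (J1: bond 4 brought effort, rest push out)

#0 →I1
#1 →I2
#2 →Sf1
#3 →I3
#4 →J1
#5 →I4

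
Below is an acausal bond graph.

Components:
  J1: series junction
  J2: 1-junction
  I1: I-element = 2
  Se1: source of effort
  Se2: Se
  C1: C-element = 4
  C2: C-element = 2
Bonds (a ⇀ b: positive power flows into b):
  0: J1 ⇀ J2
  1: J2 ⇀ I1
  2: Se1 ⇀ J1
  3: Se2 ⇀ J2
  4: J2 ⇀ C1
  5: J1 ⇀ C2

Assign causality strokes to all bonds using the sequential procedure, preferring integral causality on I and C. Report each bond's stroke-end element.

b2 |J1  (Se1 (Se) sets effort on bond)
b3 |J2  (Se2 fixes effort; stroke away)
b1 |I1  (I1 outputs flow p/I1)
b0 |J2  (1-jn J2 has f-setter on 1)
b4 |J2  (J2 flow already set via bond 1)
b5 |J1  (common-f at J1 fixed by 0)

b0 |J2
b1 |I1
b2 |J1
b3 |J2
b4 |J2
b5 |J1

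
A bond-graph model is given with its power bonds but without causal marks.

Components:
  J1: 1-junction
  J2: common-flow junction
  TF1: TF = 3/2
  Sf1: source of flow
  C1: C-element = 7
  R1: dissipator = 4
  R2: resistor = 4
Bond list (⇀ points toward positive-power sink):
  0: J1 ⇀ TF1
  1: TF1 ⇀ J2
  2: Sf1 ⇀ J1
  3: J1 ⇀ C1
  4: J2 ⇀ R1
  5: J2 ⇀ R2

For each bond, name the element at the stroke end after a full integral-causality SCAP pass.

β2 stroke at Sf1  (Sf1 (Sf) sets flow on bond)
β0 stroke at J1  (J1: bond 2 brought flow, rest push out)
β3 stroke at J1  (1-jn J1 has f-setter on 2)
β1 stroke at TF1  (TF TF1: opposite of bond 0)
β4 stroke at J2  (J2: bond 1 brought flow, rest push out)
β5 stroke at J2  (J2 flow already set via bond 1)

#0 stroke at J1
#1 stroke at TF1
#2 stroke at Sf1
#3 stroke at J1
#4 stroke at J2
#5 stroke at J2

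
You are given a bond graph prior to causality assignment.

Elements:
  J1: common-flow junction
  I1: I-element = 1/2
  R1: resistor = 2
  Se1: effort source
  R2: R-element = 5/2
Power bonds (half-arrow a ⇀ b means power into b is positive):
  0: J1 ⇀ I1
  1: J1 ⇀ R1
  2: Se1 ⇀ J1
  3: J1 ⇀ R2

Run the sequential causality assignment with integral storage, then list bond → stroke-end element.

bond 0 |I1
bond 1 |J1
bond 2 |J1
bond 3 |J1

b2 stroke at J1  (Se1: effort source, stroke at far end)
b0 stroke at I1  (I1 integral (f out))
b1 stroke at J1  (1-jn J1 has f-setter on 0)
b3 stroke at J1  (1-jn J1 has f-setter on 0)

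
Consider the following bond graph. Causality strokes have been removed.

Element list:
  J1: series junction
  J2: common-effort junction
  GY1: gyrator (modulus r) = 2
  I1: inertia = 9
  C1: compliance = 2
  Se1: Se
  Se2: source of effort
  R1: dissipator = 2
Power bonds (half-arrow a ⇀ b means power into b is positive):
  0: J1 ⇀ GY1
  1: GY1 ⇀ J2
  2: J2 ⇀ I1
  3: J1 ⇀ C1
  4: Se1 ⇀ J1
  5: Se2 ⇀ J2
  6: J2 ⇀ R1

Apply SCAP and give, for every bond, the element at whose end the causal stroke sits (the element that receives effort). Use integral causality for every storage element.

bond 0 →GY1
bond 1 →GY1
bond 2 →I1
bond 3 →J1
bond 4 →J1
bond 5 →J2
bond 6 →R1

β4 stroke→J1  (Se1 fixes effort; stroke away)
β5 stroke→J2  (Se2 (Se) sets effort on bond)
β1 stroke→GY1  (J2 effort already set via bond 5)
β2 stroke→I1  (J2 effort already set via bond 5)
β6 stroke→R1  (common-e at J2 fixed by 5)
β0 stroke→GY1  (through GY1, causality inverts; strokes same side of GY1)
β3 stroke→J1  (J1 flow already set via bond 0)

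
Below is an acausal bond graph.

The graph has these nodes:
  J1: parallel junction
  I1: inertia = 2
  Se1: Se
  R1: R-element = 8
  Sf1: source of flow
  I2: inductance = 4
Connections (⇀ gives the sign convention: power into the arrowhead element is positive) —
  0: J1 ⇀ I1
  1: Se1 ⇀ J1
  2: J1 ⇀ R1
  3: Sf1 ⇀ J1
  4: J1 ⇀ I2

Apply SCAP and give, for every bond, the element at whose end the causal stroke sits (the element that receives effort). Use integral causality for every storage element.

#1 stroke at J1  (Se1 (Se) sets effort on bond)
#3 stroke at Sf1  (source Sf1 imposes f)
#0 stroke at I1  (0-jn J1 has e-setter on 1)
#2 stroke at R1  (0-jn J1 has e-setter on 1)
#4 stroke at I2  (J1 effort already set via bond 1)

b0 stroke at I1
b1 stroke at J1
b2 stroke at R1
b3 stroke at Sf1
b4 stroke at I2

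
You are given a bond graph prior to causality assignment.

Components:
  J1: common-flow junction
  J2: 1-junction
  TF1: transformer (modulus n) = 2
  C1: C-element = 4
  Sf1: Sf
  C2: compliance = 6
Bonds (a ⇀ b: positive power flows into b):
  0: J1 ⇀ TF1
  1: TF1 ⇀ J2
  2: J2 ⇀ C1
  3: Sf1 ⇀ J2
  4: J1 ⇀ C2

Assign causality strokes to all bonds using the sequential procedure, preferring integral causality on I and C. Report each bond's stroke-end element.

#0 stroke at TF1
#1 stroke at J2
#2 stroke at J2
#3 stroke at Sf1
#4 stroke at J1

β3 →Sf1  (Sf1: flow source, stroke at near end)
β1 →J2  (common-f at J2 fixed by 3)
β2 →J2  (J2: bond 3 brought flow, rest push out)
β0 →TF1  (through TF1, causality passes straight; one stroke at TF1)
β4 →J1  (J1: bond 0 brought flow, rest push out)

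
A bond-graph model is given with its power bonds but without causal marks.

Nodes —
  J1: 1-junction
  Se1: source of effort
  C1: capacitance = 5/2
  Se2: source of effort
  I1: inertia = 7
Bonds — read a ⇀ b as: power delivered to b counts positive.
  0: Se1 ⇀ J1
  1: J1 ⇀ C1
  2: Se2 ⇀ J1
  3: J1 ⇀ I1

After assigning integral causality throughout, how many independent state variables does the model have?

#0 →J1  (Se1: effort source, stroke at far end)
#2 →J1  (Se2: effort source, stroke at far end)
#1 →J1  (C1 outputs effort q/C1)
#3 →I1  (closing 1-jn rule on J1)

2  (C1, I1 all integral)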